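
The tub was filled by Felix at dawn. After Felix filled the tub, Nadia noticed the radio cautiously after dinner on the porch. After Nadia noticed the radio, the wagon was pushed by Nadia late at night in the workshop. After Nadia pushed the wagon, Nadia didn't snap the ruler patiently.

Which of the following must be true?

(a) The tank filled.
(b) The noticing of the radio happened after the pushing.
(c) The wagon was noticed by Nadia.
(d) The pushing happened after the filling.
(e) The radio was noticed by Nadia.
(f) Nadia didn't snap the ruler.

(a) Not entailed — the tub is what filled, not the tank.
(b) Not entailed — the narrative places the noticing before the pushing, not after.
(c) Not entailed — Nadia noticed the radio, not the wagon; the wagon belongs to the pushing event.
(d) Entailed — the narrative places the filling before the pushing.
(e) Entailed — the original entails any weakening of itself; this just drops 'cautiously', 'on the porch', 'after dinner'.
(f) Not entailed — dropping 'patiently' under negation is not valid — the original leaves open that Nadia snapped the ruler some other way.

(d), (e)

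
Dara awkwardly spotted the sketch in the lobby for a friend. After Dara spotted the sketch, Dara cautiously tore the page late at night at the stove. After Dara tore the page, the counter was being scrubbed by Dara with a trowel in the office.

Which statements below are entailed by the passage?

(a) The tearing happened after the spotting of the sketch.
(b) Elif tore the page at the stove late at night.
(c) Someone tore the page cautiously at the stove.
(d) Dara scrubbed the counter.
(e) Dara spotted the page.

(a) Entailed — the narrative places the spotting before the tearing.
(b) Not entailed — the passage has Dara tearing the page, not Elif.
(c) Entailed — this follows by dropping conjuncts from the tearing event's description.
(d) Entailed — 'scrub' is an activity; 'was scrubbing' entails that some scrubbing happened, so 'scrubbed' holds.
(e) Not entailed — Dara spotted the sketch, not the page; the page belongs to the tearing event.

(a), (c), (d)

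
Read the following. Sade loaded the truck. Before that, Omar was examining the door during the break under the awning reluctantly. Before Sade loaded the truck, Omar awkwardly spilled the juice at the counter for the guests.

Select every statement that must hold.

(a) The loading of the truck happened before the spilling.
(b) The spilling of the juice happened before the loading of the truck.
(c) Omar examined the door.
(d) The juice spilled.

(b), (c), (d)

(a) Not entailed — the narrative places the spilling before the loading, not after.
(b) Entailed — the narrative places the spilling before the loading.
(c) Entailed — 'examine' is an activity; 'was examining' entails that some examining happened, so 'examined' holds.
(d) Entailed — 'Omar spilled the juice' is causative; it entails the inchoative 'the juice spilled'.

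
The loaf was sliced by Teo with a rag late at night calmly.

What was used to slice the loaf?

a rag

'with a rag' marks the instrument of the slicing event.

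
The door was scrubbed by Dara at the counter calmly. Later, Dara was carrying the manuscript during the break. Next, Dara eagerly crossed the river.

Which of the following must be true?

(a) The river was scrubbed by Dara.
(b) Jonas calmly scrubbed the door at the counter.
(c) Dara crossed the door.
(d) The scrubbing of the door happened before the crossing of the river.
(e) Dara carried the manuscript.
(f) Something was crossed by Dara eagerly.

(a) Not entailed — Dara scrubbed the door, not the river; the river belongs to the crossing event.
(b) Not entailed — the passage has Dara scrubbing the door, not Jonas.
(c) Not entailed — Dara crossed the river, not the door; the door belongs to the scrubbing event.
(d) Entailed — the narrative places the scrubbing before the crossing.
(e) Entailed — 'carry' is an activity; 'was carrying' entails that some carrying happened, so 'carried' holds.
(f) Entailed — generalizing the patient leaves a sub-description the original still satisfies.

(d), (e), (f)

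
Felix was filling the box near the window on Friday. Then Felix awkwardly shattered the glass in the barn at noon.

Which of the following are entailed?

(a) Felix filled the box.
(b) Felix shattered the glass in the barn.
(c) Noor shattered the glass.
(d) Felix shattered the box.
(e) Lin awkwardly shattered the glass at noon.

(a) Not entailed — 'was filling' is progressive on an accomplishment; it does not entail the completed 'filled'.
(b) Entailed — every conjunct here is already in the original shattering event.
(c) Not entailed — the passage has Felix shattering the glass, not Noor.
(d) Not entailed — Felix shattered the glass, not the box; the box belongs to the filling event.
(e) Not entailed — the passage has Felix shattering the glass, not Lin.

(b)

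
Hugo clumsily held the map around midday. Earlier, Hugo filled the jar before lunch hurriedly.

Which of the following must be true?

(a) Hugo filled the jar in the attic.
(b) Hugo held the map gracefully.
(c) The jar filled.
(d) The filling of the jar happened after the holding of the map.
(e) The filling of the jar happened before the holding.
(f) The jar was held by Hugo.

(a) Not entailed — 'in the attic' adds information not in the original event.
(b) Not entailed — 'gracefully' adds a manner not in (and inconsistent with) the original.
(c) Entailed — 'Hugo filled the jar' is causative; it entails the inchoative 'the jar filled'.
(d) Not entailed — the narrative places the filling before the holding, not after.
(e) Entailed — the narrative places the filling before the holding.
(f) Not entailed — Hugo held the map, not the jar; the jar belongs to the filling event.

(c), (e)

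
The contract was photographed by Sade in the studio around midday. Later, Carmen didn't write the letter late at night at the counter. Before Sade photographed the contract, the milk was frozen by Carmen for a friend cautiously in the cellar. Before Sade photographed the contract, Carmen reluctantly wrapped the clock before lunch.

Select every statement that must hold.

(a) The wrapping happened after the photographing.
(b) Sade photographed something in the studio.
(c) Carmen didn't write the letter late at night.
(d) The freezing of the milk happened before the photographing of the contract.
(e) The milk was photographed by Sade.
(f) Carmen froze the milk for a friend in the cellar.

(b), (d), (f)

(a) Not entailed — the narrative places the wrapping before the photographing, not after.
(b) Entailed — this follows by dropping conjuncts from the photographing event's description.
(c) Not entailed — dropping 'at the counter' under negation is not valid — the original leaves open that Carmen wrote the letter some other way.
(d) Entailed — the narrative places the freezing before the photographing.
(e) Not entailed — Sade photographed the contract, not the milk; the milk belongs to the freezing event.
(f) Entailed — dropping 'cautiously' leaves a sub-description the original still satisfies.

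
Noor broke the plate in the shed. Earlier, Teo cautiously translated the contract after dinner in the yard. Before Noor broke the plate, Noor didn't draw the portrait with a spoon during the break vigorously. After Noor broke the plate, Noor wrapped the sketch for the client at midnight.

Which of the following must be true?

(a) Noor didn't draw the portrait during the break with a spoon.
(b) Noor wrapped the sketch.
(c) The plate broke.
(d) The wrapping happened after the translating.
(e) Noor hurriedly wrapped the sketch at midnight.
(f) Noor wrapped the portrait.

(a) Not entailed — dropping 'vigorously' under negation is not valid — the original leaves open that Noor drew the portrait some other way.
(b) Entailed — every conjunct here is already in the original wrapping event.
(c) Entailed — 'Noor broke the plate' is causative; it entails the inchoative 'the plate broke'.
(d) Entailed — the narrative places the translating before the wrapping.
(e) Not entailed — 'hurriedly' adds information not in the original event.
(f) Not entailed — Noor wrapped the sketch, not the portrait; the portrait belongs to the drawing event.

(b), (c), (d)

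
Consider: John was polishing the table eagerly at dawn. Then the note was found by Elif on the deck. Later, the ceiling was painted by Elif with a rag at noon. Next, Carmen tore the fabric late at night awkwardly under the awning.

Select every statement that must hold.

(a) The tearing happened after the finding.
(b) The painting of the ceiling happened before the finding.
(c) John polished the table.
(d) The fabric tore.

(a), (c), (d)

(a) Entailed — the narrative places the finding before the tearing.
(b) Not entailed — the narrative places the finding before the painting, not after.
(c) Entailed — 'polish' is an activity; 'was polishing' entails that some polishing happened, so 'polished' holds.
(d) Entailed — 'Carmen tore the fabric' is causative; it entails the inchoative 'the fabric tore'.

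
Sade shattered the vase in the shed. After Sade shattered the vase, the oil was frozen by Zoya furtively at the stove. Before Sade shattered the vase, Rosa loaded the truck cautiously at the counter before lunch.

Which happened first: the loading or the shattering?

The connectives place the loading before the shattering.

the loading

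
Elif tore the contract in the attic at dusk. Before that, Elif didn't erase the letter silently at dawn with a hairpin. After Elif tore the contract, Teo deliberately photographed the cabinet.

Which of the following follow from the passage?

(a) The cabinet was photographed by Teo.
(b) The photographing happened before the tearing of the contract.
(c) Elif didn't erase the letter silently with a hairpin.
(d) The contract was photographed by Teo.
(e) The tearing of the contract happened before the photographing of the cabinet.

(a), (e)

(a) Entailed — every conjunct here is already in the original photographing event.
(b) Not entailed — the narrative places the tearing before the photographing, not after.
(c) Not entailed — dropping 'at dawn' under negation is not valid — the original leaves open that Elif erased the letter some other way.
(d) Not entailed — Teo photographed the cabinet, not the contract; the contract belongs to the tearing event.
(e) Entailed — the narrative places the tearing before the photographing.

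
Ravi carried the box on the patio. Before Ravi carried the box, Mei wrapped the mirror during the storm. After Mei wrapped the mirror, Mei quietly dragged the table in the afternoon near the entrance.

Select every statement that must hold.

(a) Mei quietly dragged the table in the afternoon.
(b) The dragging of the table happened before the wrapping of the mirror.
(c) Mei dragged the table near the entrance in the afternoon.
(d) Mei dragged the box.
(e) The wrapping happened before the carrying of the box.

(a), (c), (e)

(a) Entailed — dropping 'near the entrance' leaves a sub-description the original still satisfies.
(b) Not entailed — the narrative places the wrapping before the dragging, not after.
(c) Entailed — dropping 'quietly' leaves a sub-description the original still satisfies.
(d) Not entailed — Mei dragged the table, not the box; the box belongs to the carrying event.
(e) Entailed — the narrative places the wrapping before the carrying.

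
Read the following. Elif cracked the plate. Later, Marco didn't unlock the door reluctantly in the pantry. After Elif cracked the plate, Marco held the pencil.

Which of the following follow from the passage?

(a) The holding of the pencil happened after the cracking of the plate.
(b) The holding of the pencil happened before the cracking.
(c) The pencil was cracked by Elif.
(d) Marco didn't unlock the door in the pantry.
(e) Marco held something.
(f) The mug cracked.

(a) Entailed — the narrative places the cracking before the holding.
(b) Not entailed — the narrative places the cracking before the holding, not after.
(c) Not entailed — Elif cracked the plate, not the pencil; the pencil belongs to the holding event.
(d) Not entailed — dropping 'reluctantly' under negation is not valid — the original leaves open that Marco unlocked the door some other way.
(e) Entailed — the original entails any weakening of itself; this just generalizes the patient.
(f) Not entailed — the plate is what cracked, not the mug.

(a), (e)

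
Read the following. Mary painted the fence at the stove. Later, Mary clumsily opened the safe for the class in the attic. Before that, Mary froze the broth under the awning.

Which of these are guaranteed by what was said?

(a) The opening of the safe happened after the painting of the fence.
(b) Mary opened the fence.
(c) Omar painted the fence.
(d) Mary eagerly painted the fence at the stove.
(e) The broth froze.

(a), (e)

(a) Entailed — the narrative places the painting before the opening.
(b) Not entailed — Mary opened the safe, not the fence; the fence belongs to the painting event.
(c) Not entailed — the passage has Mary painting the fence, not Omar.
(d) Not entailed — 'eagerly' adds information not in the original event.
(e) Entailed — 'Mary froze the broth' is causative; it entails the inchoative 'the broth froze'.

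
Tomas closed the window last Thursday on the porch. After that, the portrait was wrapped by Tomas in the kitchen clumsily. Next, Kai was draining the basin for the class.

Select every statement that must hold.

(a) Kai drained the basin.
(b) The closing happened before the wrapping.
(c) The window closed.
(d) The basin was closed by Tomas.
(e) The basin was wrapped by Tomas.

(a) Not entailed — 'was draining' is progressive on an accomplishment; it does not entail the completed 'drained'.
(b) Entailed — the narrative places the closing before the wrapping.
(c) Entailed — 'Tomas closed the window' is causative; it entails the inchoative 'the window closed'.
(d) Not entailed — Tomas closed the window, not the basin; the basin belongs to the draining event.
(e) Not entailed — Tomas wrapped the portrait, not the basin; the basin belongs to the draining event.

(b), (c)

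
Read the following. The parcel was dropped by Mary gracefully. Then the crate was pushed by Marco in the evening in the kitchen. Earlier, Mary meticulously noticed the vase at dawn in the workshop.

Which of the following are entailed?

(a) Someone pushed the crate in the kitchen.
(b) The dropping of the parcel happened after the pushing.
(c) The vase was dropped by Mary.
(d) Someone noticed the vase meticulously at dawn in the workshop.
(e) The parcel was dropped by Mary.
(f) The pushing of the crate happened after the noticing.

(a) Entailed — dropping 'in the evening' and generalizing the agent leaves a sub-description the original still satisfies.
(b) Not entailed — the narrative places the dropping before the pushing, not after.
(c) Not entailed — Mary dropped the parcel, not the vase; the vase belongs to the noticing event.
(d) Entailed — generalizing the agent leaves a sub-description the original still satisfies.
(e) Entailed — the original entails any weakening of itself; this just drops 'gracefully'.
(f) Entailed — the narrative places the noticing before the pushing.

(a), (d), (e), (f)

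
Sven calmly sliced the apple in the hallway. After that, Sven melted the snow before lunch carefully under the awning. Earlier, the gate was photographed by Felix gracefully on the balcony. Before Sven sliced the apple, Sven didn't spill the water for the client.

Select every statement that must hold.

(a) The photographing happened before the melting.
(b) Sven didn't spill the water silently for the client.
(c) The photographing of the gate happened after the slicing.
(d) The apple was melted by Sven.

(a) Entailed — the narrative places the photographing before the melting.
(b) Entailed — under negation, adding a further restriction is entailed: if no such spilling event occurred, none occurred silently either.
(c) Not entailed — the narrative doesn't order the slicing relative to the photographing.
(d) Not entailed — Sven melted the snow, not the apple; the apple belongs to the slicing event.

(a), (b)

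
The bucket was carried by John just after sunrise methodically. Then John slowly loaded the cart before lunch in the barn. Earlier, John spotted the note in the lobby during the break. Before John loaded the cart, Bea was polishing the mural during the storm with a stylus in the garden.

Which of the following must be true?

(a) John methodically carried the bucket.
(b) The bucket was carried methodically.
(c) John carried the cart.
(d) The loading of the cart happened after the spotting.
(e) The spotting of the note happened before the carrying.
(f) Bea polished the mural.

(a) Entailed — every conjunct here is already in the original carrying event.
(b) Entailed — this follows by dropping conjuncts from the carrying event's description.
(c) Not entailed — John carried the bucket, not the cart; the cart belongs to the loading event.
(d) Entailed — the narrative places the spotting before the loading.
(e) Not entailed — the narrative doesn't order the spotting relative to the carrying.
(f) Entailed — 'polish' is an activity; 'was polishing' entails that some polishing happened, so 'polished' holds.

(a), (b), (d), (f)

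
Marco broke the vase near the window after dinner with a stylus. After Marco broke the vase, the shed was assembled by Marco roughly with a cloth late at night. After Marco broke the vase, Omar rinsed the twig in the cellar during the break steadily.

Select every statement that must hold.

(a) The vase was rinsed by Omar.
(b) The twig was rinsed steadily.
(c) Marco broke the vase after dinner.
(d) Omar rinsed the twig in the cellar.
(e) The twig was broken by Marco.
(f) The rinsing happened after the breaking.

(a) Not entailed — Omar rinsed the twig, not the vase; the vase belongs to the breaking event.
(b) Entailed — dropping 'during the break', 'in the cellar' and generalizing the agent leaves a sub-description the original still satisfies.
(c) Entailed — the original entails any weakening of itself; this just drops 'with a stylus', 'near the window'.
(d) Entailed — the original entails any weakening of itself; this just drops 'during the break', 'steadily'.
(e) Not entailed — Marco broke the vase, not the twig; the twig belongs to the rinsing event.
(f) Entailed — the narrative places the breaking before the rinsing.

(b), (c), (d), (f)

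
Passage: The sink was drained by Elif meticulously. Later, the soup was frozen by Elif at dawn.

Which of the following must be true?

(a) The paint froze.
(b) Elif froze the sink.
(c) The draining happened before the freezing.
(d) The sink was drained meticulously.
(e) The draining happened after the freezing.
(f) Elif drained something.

(c), (d), (f)

(a) Not entailed — the soup is what froze, not the paint.
(b) Not entailed — Elif froze the soup, not the sink; the sink belongs to the draining event.
(c) Entailed — the narrative places the draining before the freezing.
(d) Entailed — this follows by dropping conjuncts from the draining event's description.
(e) Not entailed — the narrative places the draining before the freezing, not after.
(f) Entailed — every conjunct here is already in the original draining event.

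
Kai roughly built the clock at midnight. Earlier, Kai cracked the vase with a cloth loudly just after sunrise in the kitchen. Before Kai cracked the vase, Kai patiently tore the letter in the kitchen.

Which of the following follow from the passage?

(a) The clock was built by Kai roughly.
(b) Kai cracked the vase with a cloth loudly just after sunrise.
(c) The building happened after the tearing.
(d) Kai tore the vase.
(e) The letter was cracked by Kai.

(a), (b), (c)

(a) Entailed — this follows by dropping conjuncts from the building event's description.
(b) Entailed — dropping 'in the kitchen' leaves a sub-description the original still satisfies.
(c) Entailed — the narrative places the tearing before the building.
(d) Not entailed — Kai tore the letter, not the vase; the vase belongs to the cracking event.
(e) Not entailed — Kai cracked the vase, not the letter; the letter belongs to the tearing event.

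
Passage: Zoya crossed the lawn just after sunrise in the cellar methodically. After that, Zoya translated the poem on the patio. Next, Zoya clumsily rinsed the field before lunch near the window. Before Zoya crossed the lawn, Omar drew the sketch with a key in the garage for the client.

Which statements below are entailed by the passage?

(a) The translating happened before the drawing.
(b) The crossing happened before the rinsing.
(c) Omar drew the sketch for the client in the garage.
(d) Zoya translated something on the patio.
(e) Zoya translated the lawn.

(b), (c), (d)

(a) Not entailed — the narrative places the drawing before the translating, not after.
(b) Entailed — the narrative places the crossing before the rinsing.
(c) Entailed — every conjunct here is already in the original drawing event.
(d) Entailed — this follows by dropping conjuncts from the translating event's description.
(e) Not entailed — Zoya translated the poem, not the lawn; the lawn belongs to the crossing event.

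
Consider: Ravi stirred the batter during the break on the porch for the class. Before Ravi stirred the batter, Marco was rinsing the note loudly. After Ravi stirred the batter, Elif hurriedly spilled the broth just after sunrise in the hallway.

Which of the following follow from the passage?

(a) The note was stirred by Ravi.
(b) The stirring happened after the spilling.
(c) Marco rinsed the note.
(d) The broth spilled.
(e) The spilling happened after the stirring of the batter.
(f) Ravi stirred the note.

(c), (d), (e)

(a) Not entailed — Ravi stirred the batter, not the note; the note belongs to the rinsing event.
(b) Not entailed — the narrative places the stirring before the spilling, not after.
(c) Entailed — 'rinse' is an activity; 'was rinsing' entails that some rinsing happened, so 'rinsed' holds.
(d) Entailed — 'Elif spilled the broth' is causative; it entails the inchoative 'the broth spilled'.
(e) Entailed — the narrative places the stirring before the spilling.
(f) Not entailed — Ravi stirred the batter, not the note; the note belongs to the rinsing event.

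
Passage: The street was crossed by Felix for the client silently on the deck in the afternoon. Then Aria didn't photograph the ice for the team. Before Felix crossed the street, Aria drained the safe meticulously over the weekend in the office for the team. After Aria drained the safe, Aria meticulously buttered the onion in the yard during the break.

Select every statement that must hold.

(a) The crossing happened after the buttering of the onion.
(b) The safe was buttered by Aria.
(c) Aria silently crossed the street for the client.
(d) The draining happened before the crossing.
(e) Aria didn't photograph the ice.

(d)

(a) Not entailed — the narrative doesn't order the buttering relative to the crossing.
(b) Not entailed — Aria buttered the onion, not the safe; the safe belongs to the draining event.
(c) Not entailed — the passage has Felix crossing the street, not Aria.
(d) Entailed — the narrative places the draining before the crossing.
(e) Not entailed — dropping 'for the team' under negation is not valid — the original leaves open that Aria photographed the ice some other way.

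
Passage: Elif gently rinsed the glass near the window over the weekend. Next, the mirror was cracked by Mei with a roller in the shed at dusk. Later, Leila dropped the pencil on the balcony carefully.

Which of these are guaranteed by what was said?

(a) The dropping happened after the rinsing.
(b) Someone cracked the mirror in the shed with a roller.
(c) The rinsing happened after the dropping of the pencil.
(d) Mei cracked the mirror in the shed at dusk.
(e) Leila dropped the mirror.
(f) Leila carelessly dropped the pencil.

(a) Entailed — the narrative places the rinsing before the dropping.
(b) Entailed — this follows by dropping conjuncts from the cracking event's description.
(c) Not entailed — the narrative places the rinsing before the dropping, not after.
(d) Entailed — the original entails any weakening of itself; this just drops 'with a roller'.
(e) Not entailed — Leila dropped the pencil, not the mirror; the mirror belongs to the cracking event.
(f) Not entailed — 'carelessly' adds a manner not in (and inconsistent with) the original.

(a), (b), (d)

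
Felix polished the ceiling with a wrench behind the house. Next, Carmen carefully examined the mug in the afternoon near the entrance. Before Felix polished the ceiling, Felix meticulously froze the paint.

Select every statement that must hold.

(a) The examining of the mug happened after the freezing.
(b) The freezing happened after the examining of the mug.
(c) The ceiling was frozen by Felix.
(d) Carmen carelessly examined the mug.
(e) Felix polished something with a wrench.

(a), (e)

(a) Entailed — the narrative places the freezing before the examining.
(b) Not entailed — the narrative places the freezing before the examining, not after.
(c) Not entailed — Felix froze the paint, not the ceiling; the ceiling belongs to the polishing event.
(d) Not entailed — 'carelessly' adds a manner not in (and inconsistent with) the original.
(e) Entailed — dropping 'behind the house' and generalizing the patient leaves a sub-description the original still satisfies.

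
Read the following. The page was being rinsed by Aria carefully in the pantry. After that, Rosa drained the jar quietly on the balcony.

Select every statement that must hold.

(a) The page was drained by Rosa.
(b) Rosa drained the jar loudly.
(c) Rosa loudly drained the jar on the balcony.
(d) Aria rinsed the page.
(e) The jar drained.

(d), (e)

(a) Not entailed — Rosa drained the jar, not the page; the page belongs to the rinsing event.
(b) Not entailed — 'loudly' adds a manner not in (and inconsistent with) the original.
(c) Not entailed — 'loudly' adds a manner not in (and inconsistent with) the original.
(d) Entailed — 'rinse' is an activity; 'was rinsing' entails that some rinsing happened, so 'rinsed' holds.
(e) Entailed — 'Rosa drained the jar' is causative; it entails the inchoative 'the jar drained'.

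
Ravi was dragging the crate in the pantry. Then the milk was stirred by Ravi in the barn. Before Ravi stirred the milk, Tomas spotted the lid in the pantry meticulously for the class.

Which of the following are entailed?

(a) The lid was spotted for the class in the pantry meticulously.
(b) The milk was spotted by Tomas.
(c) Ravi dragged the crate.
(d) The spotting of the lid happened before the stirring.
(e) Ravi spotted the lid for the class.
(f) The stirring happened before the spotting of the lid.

(a), (c), (d)

(a) Entailed — the original entails any weakening of itself; this just generalizes the agent.
(b) Not entailed — Tomas spotted the lid, not the milk; the milk belongs to the stirring event.
(c) Entailed — 'drag' is an activity; 'was dragging' entails that some dragging happened, so 'dragged' holds.
(d) Entailed — the narrative places the spotting before the stirring.
(e) Not entailed — the passage has Tomas spotting the lid, not Ravi.
(f) Not entailed — the narrative places the spotting before the stirring, not after.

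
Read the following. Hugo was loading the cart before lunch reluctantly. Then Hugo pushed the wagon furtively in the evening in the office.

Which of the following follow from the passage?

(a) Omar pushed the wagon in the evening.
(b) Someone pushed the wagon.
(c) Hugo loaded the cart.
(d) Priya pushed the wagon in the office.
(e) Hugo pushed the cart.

(a) Not entailed — the passage has Hugo pushing the wagon, not Omar.
(b) Entailed — this follows by dropping conjuncts from the pushing event's description.
(c) Not entailed — 'was loading' is progressive on an accomplishment; it does not entail the completed 'loaded'.
(d) Not entailed — the passage has Hugo pushing the wagon, not Priya.
(e) Not entailed — Hugo pushed the wagon, not the cart; the cart belongs to the loading event.

(b)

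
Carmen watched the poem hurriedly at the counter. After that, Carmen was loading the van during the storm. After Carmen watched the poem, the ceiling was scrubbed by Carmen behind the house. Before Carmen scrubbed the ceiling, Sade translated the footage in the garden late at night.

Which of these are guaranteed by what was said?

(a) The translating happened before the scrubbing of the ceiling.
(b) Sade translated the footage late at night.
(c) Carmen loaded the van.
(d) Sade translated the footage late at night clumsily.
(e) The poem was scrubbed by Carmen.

(a), (b)

(a) Entailed — the narrative places the translating before the scrubbing.
(b) Entailed — dropping 'in the garden' leaves a sub-description the original still satisfies.
(c) Not entailed — 'was loading' is progressive on an accomplishment; it does not entail the completed 'loaded'.
(d) Not entailed — 'clumsily' adds information not in the original event.
(e) Not entailed — Carmen scrubbed the ceiling, not the poem; the poem belongs to the watching event.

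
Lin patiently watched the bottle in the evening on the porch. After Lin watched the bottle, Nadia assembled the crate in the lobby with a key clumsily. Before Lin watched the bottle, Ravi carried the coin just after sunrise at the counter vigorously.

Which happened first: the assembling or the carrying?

The connectives place the carrying before the assembling.

the carrying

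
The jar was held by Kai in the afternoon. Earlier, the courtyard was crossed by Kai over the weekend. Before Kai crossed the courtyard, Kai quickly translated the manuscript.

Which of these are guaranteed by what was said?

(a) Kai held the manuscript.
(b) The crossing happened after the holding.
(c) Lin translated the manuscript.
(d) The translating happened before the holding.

(d)

(a) Not entailed — Kai held the jar, not the manuscript; the manuscript belongs to the translating event.
(b) Not entailed — the narrative places the crossing before the holding, not after.
(c) Not entailed — the passage has Kai translating the manuscript, not Lin.
(d) Entailed — the narrative places the translating before the holding.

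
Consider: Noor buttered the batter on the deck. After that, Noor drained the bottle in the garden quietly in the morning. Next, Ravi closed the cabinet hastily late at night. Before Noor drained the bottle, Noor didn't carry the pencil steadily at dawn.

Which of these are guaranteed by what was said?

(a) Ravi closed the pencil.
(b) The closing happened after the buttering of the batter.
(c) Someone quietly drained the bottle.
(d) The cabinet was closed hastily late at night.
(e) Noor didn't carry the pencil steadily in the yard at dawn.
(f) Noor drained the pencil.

(a) Not entailed — Ravi closed the cabinet, not the pencil; the pencil belongs to the carrying event.
(b) Entailed — the narrative places the buttering before the closing.
(c) Entailed — the original entails any weakening of itself; this just drops 'in the morning', 'in the garden' and generalizes the agent.
(d) Entailed — the original entails any weakening of itself; this just generalizes the agent.
(e) Entailed — under negation, adding a further restriction is entailed: if no such carrying event occurred, none occurred in the yard either.
(f) Not entailed — Noor drained the bottle, not the pencil; the pencil belongs to the carrying event.

(b), (c), (d), (e)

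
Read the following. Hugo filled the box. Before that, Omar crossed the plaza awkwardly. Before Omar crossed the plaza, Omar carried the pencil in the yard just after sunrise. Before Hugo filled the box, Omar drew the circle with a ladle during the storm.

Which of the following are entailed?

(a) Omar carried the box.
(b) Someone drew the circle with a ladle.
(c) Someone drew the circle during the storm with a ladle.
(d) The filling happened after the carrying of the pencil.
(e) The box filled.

(a) Not entailed — Omar carried the pencil, not the box; the box belongs to the filling event.
(b) Entailed — this follows by dropping conjuncts from the drawing event's description.
(c) Entailed — generalizing the agent leaves a sub-description the original still satisfies.
(d) Entailed — the narrative places the carrying before the filling.
(e) Entailed — 'Hugo filled the box' is causative; it entails the inchoative 'the box filled'.

(b), (c), (d), (e)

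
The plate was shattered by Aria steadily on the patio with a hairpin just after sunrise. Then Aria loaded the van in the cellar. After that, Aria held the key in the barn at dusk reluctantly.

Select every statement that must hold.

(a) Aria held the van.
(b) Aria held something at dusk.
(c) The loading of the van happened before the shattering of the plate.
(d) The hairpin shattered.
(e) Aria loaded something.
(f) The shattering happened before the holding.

(a) Not entailed — Aria held the key, not the van; the van belongs to the loading event.
(b) Entailed — the original entails any weakening of itself; this just drops 'reluctantly', 'in the barn' and generalizes the patient.
(c) Not entailed — the narrative places the shattering before the loading, not after.
(d) Not entailed — the plate is what shattered, not the hairpin.
(e) Entailed — the original entails any weakening of itself; this just drops 'in the cellar' and generalizes the patient.
(f) Entailed — the narrative places the shattering before the holding.

(b), (e), (f)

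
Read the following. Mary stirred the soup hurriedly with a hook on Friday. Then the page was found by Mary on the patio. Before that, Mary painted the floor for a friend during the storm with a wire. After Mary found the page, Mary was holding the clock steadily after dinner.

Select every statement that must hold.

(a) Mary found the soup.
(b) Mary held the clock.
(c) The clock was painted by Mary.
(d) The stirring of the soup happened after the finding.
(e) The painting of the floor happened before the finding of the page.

(a) Not entailed — Mary found the page, not the soup; the soup belongs to the stirring event.
(b) Entailed — 'hold' is an activity; 'was holding' entails that some holding happened, so 'held' holds.
(c) Not entailed — Mary painted the floor, not the clock; the clock belongs to the holding event.
(d) Not entailed — the narrative places the stirring before the finding, not after.
(e) Entailed — the narrative places the painting before the finding.

(b), (e)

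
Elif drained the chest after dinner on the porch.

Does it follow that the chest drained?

yes

'Elif drained the chest' is the causative; it entails the inchoative 'the chest drained'.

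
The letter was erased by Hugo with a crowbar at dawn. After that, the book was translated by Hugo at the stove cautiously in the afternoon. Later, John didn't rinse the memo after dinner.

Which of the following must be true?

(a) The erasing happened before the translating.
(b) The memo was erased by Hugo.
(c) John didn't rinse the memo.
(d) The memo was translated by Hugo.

(a) Entailed — the narrative places the erasing before the translating.
(b) Not entailed — Hugo erased the letter, not the memo; the memo belongs to the rinsing event.
(c) Not entailed — dropping 'after dinner' under negation is not valid — the original leaves open that John rinsed the memo some other way.
(d) Not entailed — Hugo translated the book, not the memo; the memo belongs to the rinsing event.

(a)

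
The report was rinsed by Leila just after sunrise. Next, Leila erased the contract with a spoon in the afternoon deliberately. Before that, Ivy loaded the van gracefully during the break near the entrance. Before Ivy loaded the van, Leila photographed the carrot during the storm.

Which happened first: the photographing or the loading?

the photographing

The connectives place the photographing before the loading.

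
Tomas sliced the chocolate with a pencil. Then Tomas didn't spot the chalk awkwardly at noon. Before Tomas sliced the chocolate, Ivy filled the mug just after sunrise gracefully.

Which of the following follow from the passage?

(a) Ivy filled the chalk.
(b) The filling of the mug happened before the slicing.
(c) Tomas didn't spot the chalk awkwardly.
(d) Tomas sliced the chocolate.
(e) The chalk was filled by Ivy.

(a) Not entailed — Ivy filled the mug, not the chalk; the chalk belongs to the spotting event.
(b) Entailed — the narrative places the filling before the slicing.
(c) Not entailed — dropping 'at noon' under negation is not valid — the original leaves open that Tomas spotted the chalk some other way.
(d) Entailed — this follows by dropping conjuncts from the slicing event's description.
(e) Not entailed — Ivy filled the mug, not the chalk; the chalk belongs to the spotting event.

(b), (d)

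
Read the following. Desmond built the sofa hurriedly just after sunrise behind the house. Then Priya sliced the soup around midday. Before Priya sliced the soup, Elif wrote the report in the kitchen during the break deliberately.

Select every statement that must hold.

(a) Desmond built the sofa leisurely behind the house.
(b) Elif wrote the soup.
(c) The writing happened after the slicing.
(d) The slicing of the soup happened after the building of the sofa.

(a) Not entailed — 'leisurely' adds a manner not in (and inconsistent with) the original.
(b) Not entailed — Elif wrote the report, not the soup; the soup belongs to the slicing event.
(c) Not entailed — the narrative places the writing before the slicing, not after.
(d) Entailed — the narrative places the building before the slicing.

(d)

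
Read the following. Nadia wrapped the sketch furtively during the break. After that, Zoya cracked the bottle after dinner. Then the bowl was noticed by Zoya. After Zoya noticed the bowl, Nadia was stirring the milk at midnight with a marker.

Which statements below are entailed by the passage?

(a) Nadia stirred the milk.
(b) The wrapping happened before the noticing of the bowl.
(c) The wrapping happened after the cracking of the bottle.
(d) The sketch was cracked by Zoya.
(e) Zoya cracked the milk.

(a) Entailed — 'stir' is an activity; 'was stirring' entails that some stirring happened, so 'stirred' holds.
(b) Entailed — the narrative places the wrapping before the noticing.
(c) Not entailed — the narrative places the wrapping before the cracking, not after.
(d) Not entailed — Zoya cracked the bottle, not the sketch; the sketch belongs to the wrapping event.
(e) Not entailed — Zoya cracked the bottle, not the milk; the milk belongs to the stirring event.

(a), (b)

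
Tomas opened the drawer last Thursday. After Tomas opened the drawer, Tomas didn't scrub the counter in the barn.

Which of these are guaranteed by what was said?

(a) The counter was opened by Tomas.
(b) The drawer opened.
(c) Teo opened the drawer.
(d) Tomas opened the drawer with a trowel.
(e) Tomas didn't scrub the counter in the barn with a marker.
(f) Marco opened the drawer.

(a) Not entailed — Tomas opened the drawer, not the counter; the counter belongs to the scrubbing event.
(b) Entailed — 'Tomas opened the drawer' is causative; it entails the inchoative 'the drawer opened'.
(c) Not entailed — the passage has Tomas opening the drawer, not Teo.
(d) Not entailed — 'with a trowel' adds information not in the original event.
(e) Entailed — under negation, adding a further restriction is entailed: if no such scrubbing event occurred, none occurred with a marker either.
(f) Not entailed — the passage has Tomas opening the drawer, not Marco.

(b), (e)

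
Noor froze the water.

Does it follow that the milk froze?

no

Nothing is said about any milk; only the water is affected.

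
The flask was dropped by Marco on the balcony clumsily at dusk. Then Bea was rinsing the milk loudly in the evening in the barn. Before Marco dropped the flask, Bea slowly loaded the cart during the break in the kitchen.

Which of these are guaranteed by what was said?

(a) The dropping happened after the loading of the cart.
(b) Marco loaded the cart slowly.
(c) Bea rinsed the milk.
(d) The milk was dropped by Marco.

(a), (c)

(a) Entailed — the narrative places the loading before the dropping.
(b) Not entailed — the passage has Bea loading the cart, not Marco.
(c) Entailed — 'rinse' is an activity; 'was rinsing' entails that some rinsing happened, so 'rinsed' holds.
(d) Not entailed — Marco dropped the flask, not the milk; the milk belongs to the rinsing event.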